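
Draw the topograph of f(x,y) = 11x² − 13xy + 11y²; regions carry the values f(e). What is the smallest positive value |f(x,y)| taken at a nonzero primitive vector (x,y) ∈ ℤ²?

translate: b→9 (≡-13 mod 22), so (11,-13,11)→(11,9,9)
flip: (11,9,9)→(9,-9,11)
translate: b→9 (≡-9 mod 18), so (9,-9,11)→(9,9,11)
reduced (well bottom): (9,9,11) with a≤c, −a<b≤a
well minimum = a = 9

9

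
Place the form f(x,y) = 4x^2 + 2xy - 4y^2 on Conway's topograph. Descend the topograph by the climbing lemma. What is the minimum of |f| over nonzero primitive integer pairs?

river: ρ → (-4,6,2)
river: ρ → (2,6,-4)
river: ρ → (-4,2,4)
river: ρ → (4,6,-2)
river: ρ → (-2,6,4)
river: ρ → (4,2,-4)
closes: descent 0, river 6
min |a| on river = 2

2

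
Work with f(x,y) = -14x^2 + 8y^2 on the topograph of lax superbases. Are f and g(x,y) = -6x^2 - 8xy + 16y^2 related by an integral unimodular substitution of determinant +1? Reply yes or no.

D₁ = 448, D₂ = 448
river cycle of f (length 4): (8, 16, -6), (-6, 20, 2), (2, 20, -6), (-6, 16, 8)
river cycle of g (length 4): (-6, 16, 8), (8, 16, -6), (-6, 20, 2), (2, 20, -6)
cycles coincide ⇒ equivalent

yes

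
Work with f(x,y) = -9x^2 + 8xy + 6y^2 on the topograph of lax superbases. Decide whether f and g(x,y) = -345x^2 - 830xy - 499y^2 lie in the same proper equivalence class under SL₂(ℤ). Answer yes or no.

D₁ = 280, D₂ = 280
river cycle of f (length 6): (6, 16, -1), (-1, 16, 6), (6, 8, -9), (-9, 10, 5), (5, 10, -9), (-9, 8, 6)
river cycle of g (length 6): (5, 10, -9), (-9, 8, 6), (6, 16, -1), (-1, 16, 6), (6, 8, -9), (-9, 10, 5)
cycles coincide ⇒ equivalent

yes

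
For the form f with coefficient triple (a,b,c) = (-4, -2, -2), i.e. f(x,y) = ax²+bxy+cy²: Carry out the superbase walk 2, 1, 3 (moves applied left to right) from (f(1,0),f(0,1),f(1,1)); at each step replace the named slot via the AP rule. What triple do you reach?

start (-4,-2,-8) = (f(1,0),f(0,1),f(1,1))
replace slot 2: 2·((-4)+(-8)) − (-2) = -22 → (-4,-22,-8)
replace slot 1: 2·((-22)+(-8)) − (-4) = -56 → (-56,-22,-8)
replace slot 3: 2·((-56)+(-22)) − (-8) = -148 → (-56,-22,-148)

-56,-22,-148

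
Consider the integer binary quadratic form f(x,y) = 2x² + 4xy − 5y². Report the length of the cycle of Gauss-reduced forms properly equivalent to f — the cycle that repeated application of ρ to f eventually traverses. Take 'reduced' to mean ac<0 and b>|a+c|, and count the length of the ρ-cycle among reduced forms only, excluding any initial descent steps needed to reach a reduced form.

D = 56, ⌊√D⌋ = 7
river: ρ → (-5,6,1)
river: ρ → (1,6,-5)
river: ρ → (-5,4,2)
river: ρ → (2,4,-5)
ρ-cycle length = 4 (tail of 0 descent steps not counted)

4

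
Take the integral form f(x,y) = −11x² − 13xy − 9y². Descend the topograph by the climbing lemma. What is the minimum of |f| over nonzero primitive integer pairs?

translate: b→-9 (≡13 mod 22), so (11,13,9)→(11,-9,7)
flip: (11,-9,7)→(7,9,11)
translate: b→-5 (≡9 mod 14), so (7,9,11)→(7,-5,9)
reduced (well bottom): (7,-5,9) with a≤c, −a<b≤a
well minimum |f| = |-7| = 7 (negative-definite)

7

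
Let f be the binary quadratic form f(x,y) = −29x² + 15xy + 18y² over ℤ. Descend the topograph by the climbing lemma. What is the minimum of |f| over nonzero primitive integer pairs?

river: ρ → (18,21,-26)
river: ρ → (-26,31,13)
river: ρ → (13,47,-2)
river: ρ → (-2,45,36)
river: ρ → (36,27,-11)
river: ρ → (-11,39,18)
river: ρ → (18,33,-17)
river: ρ → (-17,35,16)
river: ρ → (16,29,-23)
river: ρ → (-23,17,22)
river: ρ → (22,27,-18)
river: ρ → (-18,45,4)
river: ρ → (4,43,-29)
river: ρ → (-29,15,18)
closes: descent 0, river 14
min |a| on river = 2

2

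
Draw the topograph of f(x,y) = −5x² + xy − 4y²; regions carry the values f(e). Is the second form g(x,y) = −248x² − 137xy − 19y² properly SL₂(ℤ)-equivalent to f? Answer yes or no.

D₁ = -79, D₂ = -79
f is negative-definite; reduce −f:
−f: flip: (5,-1,4)→(4,1,5)
−f: reduced (well bottom): (4,1,5) with a≤c, −a<b≤a
flip sign back: reduced form of f is (-4,-1,-5)
g is negative-definite; reduce −g:
−g: flip: (248,137,19)→(19,-137,248)
−g: translate: b→15 (≡-137 mod 38), so (19,-137,248)→(19,15,4)
−g: flip: (19,15,4)→(4,-15,19)
−g: translate: b→1 (≡-15 mod 8), so (4,-15,19)→(4,1,5)
−g: reduced (well bottom): (4,1,5) with a≤c, −a<b≤a
flip sign back: reduced form of g is (-4,-1,-5)
reduced forms (-4, -1, -5) vs (-4, -1, -5) ⇒ equivalent

yes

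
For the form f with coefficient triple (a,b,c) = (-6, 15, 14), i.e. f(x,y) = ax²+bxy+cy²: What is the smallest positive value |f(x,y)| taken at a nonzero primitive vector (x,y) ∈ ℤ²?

river: ρ → (14,13,-7)
river: ρ → (-7,15,12)
river: ρ → (12,9,-10)
river: ρ → (-10,11,11)
river: ρ → (11,11,-10)
river: ρ → (-10,9,12)
river: ρ → (12,15,-7)
river: ρ → (-7,13,14)
river: ρ → (14,15,-6)
river: ρ → (-6,21,5)
river: ρ → (5,19,-10)
river: ρ → (-10,21,3)
river: ρ → (3,21,-10)
river: ρ → (-10,19,5)
river: ρ → (5,21,-6)
river: ρ → (-6,15,14)
closes: descent 0, river 16
min |a| on river = 3

3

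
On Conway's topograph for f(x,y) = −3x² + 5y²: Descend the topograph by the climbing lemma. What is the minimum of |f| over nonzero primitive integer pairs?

descent: ρ → (5,0,-3)
descent: ρ → (-3,6,2)  [lands on river]
river: ρ → (2,6,-3)
closes: descent 2, river 2
min |a| on river = 2

2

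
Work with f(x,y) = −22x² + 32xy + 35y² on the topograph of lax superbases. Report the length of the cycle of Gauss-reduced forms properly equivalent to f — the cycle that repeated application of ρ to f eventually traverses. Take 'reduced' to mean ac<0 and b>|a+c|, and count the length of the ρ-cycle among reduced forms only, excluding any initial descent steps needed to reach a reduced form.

D = 4104, ⌊√D⌋ = 64
river: ρ → (35,38,-19)
river: ρ → (-19,38,35)
river: ρ → (35,32,-22)
river: ρ → (-22,56,11)
river: ρ → (11,54,-27)
river: ρ → (-27,54,11)
river: ρ → (11,56,-22)
river: ρ → (-22,32,35)
ρ-cycle length = 8 (tail of 0 descent steps not counted)

8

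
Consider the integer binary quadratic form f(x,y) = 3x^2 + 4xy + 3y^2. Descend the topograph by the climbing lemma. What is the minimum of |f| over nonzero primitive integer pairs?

translate: b→-2 (≡4 mod 6), so (3,4,3)→(3,-2,2)
flip: (3,-2,2)→(2,2,3)
reduced (well bottom): (2,2,3) with a≤c, −a<b≤a
well minimum = a = 2

2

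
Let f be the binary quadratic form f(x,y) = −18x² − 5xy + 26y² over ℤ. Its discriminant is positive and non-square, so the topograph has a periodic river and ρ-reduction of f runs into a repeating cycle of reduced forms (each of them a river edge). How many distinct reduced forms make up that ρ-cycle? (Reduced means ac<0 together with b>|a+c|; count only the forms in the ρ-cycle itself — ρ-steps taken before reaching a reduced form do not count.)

D = 1897, ⌊√D⌋ = 43
descent: ρ → (26,5,-18)
descent: ρ → (-18,31,13)  [lands on river]
river: ρ → (13,21,-28)
river: ρ → (-28,35,6)
river: ρ → (6,37,-22)
river: ρ → (-22,7,21)
river: ρ → (21,35,-8)
river: ρ → (-8,29,33)
river: ρ → (33,37,-4)
river: ρ → (-4,43,3)
river: ρ → (3,41,-18)
ρ-cycle length = 10 (tail of 2 descent steps not counted)

10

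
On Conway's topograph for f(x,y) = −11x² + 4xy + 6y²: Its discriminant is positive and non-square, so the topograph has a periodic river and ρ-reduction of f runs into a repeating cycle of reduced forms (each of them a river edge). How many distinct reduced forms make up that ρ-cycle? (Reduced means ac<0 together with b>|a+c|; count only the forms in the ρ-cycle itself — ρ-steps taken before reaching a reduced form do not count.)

D = 280, ⌊√D⌋ = 16
descent: ρ → (6,8,-9)  [lands on river]
river: ρ → (-9,10,5)
river: ρ → (5,10,-9)
river: ρ → (-9,8,6)
river: ρ → (6,16,-1)
river: ρ → (-1,16,6)
ρ-cycle length = 6 (tail of 1 descent step not counted)

6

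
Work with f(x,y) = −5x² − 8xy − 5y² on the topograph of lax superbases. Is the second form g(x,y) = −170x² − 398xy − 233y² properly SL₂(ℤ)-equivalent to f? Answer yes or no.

D₁ = -36, D₂ = -36
f is negative-definite; reduce −f:
−f: translate: b→-2 (≡8 mod 10), so (5,8,5)→(5,-2,2)
−f: flip: (5,-2,2)→(2,2,5)
−f: reduced (well bottom): (2,2,5) with a≤c, −a<b≤a
flip sign back: reduced form of f is (-2,-2,-5)
g is negative-definite; reduce −g:
−g: translate: b→58 (≡398 mod 340), so (170,398,233)→(170,58,5)
−g: flip: (170,58,5)→(5,-58,170)
−g: translate: b→2 (≡-58 mod 10), so (5,-58,170)→(5,2,2)
−g: flip: (5,2,2)→(2,-2,5)
−g: translate: b→2 (≡-2 mod 4), so (2,-2,5)→(2,2,5)
−g: reduced (well bottom): (2,2,5) with a≤c, −a<b≤a
flip sign back: reduced form of g is (-2,-2,-5)
reduced forms (-2, -2, -5) vs (-2, -2, -5) ⇒ equivalent

yes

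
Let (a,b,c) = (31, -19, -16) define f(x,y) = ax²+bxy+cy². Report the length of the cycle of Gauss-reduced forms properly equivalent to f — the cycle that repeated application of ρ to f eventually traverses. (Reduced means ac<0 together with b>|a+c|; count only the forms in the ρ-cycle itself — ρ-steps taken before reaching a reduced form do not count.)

D = 2345, ⌊√D⌋ = 48
descent: ρ → (-16,19,31)  [lands on river]
river: ρ → (31,43,-4)
river: ρ → (-4,45,20)
river: ρ → (20,35,-14)
river: ρ → (-14,21,34)
river: ρ → (34,47,-1)
river: ρ → (-1,47,34)
river: ρ → (34,21,-14)
river: ρ → (-14,35,20)
river: ρ → (20,45,-4)
river: ρ → (-4,43,31)
river: ρ → (31,19,-16)
river: ρ → (-16,45,5)
river: ρ → (5,45,-16)
ρ-cycle length = 14 (tail of 1 descent step not counted)

14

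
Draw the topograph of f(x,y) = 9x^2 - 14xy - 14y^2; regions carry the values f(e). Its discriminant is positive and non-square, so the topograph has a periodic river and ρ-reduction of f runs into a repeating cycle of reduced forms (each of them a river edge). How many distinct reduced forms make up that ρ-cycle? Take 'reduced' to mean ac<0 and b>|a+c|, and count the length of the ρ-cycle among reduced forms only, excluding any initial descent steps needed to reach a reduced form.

D = 700, ⌊√D⌋ = 26
descent: ρ → (-14,14,9)  [lands on river]
river: ρ → (9,22,-6)
river: ρ → (-6,26,1)
river: ρ → (1,26,-6)
river: ρ → (-6,22,9)
river: ρ → (9,14,-14)
ρ-cycle length = 6 (tail of 1 descent step not counted)

6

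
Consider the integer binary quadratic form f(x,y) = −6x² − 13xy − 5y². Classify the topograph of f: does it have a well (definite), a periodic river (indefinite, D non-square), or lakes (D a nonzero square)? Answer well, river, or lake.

D = b²−4ac = (-13)² − 4·(-6)·(-5) = 49
D = 7² is a perfect square ⇒ form factors over ℤ ⇒ lakes

lake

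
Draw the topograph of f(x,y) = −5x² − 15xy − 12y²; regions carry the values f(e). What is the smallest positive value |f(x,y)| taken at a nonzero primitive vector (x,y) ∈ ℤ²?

translate: b→5 (≡15 mod 10), so (5,15,12)→(5,5,2)
flip: (5,5,2)→(2,-5,5)
translate: b→-1 (≡-5 mod 4), so (2,-5,5)→(2,-1,2)
flip: (2,-1,2)→(2,1,2)
reduced (well bottom): (2,1,2) with a≤c, −a<b≤a
well minimum |f| = |-2| = 2 (negative-definite)

2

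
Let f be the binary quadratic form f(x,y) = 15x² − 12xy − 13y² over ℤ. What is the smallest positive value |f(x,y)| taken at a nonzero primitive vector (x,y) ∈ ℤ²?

descent: ρ → (-13,12,15)  [lands on river]
river: ρ → (15,18,-10)
river: ρ → (-10,22,11)
river: ρ → (11,22,-10)
river: ρ → (-10,18,15)
river: ρ → (15,12,-13)
river: ρ → (-13,14,14)
river: ρ → (14,14,-13)
closes: descent 1, river 8
min |a| on river = 10

10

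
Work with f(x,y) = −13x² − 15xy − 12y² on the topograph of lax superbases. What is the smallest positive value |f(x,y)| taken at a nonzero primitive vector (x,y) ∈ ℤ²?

translate: b→-11 (≡15 mod 26), so (13,15,12)→(13,-11,10)
flip: (13,-11,10)→(10,11,13)
translate: b→-9 (≡11 mod 20), so (10,11,13)→(10,-9,12)
reduced (well bottom): (10,-9,12) with a≤c, −a<b≤a
well minimum |f| = |-10| = 10 (negative-definite)

10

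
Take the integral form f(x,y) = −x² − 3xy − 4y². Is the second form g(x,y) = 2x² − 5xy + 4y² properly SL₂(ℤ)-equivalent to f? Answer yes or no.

D₁ = -7, D₂ = -7
f is negative-definite; reduce −f:
−f: translate: b→1 (≡3 mod 2), so (1,3,4)→(1,1,2)
−f: reduced (well bottom): (1,1,2) with a≤c, −a<b≤a
flip sign back: reduced form of f is (-1,-1,-2)
g: translate: b→-1 (≡-5 mod 4), so (2,-5,4)→(2,-1,1)
g: flip: (2,-1,1)→(1,1,2)
g: reduced (well bottom): (1,1,2) with a≤c, −a<b≤a
reduced forms (-1, -1, -2) vs (1, 1, 2) ⇒ inequivalent

no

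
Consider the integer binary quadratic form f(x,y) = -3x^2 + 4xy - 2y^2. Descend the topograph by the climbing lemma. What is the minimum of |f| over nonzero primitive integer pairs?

translate: b→2 (≡-4 mod 6), so (3,-4,2)→(3,2,1)
flip: (3,2,1)→(1,-2,3)
translate: b→0 (≡-2 mod 2), so (1,-2,3)→(1,0,2)
reduced (well bottom): (1,0,2) with a≤c, −a<b≤a
well minimum |f| = |-1| = 1 (negative-definite)

1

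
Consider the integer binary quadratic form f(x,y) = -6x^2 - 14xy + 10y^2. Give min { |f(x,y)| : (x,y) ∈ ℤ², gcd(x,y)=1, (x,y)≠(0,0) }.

descent: ρ → (10,14,-6)  [lands on river]
river: ρ → (-6,10,14)
river: ρ → (14,18,-2)
river: ρ → (-2,18,14)
river: ρ → (14,10,-6)
river: ρ → (-6,14,10)
river: ρ → (10,6,-10)
river: ρ → (-10,14,6)
river: ρ → (6,10,-14)
river: ρ → (-14,18,2)
river: ρ → (2,18,-14)
river: ρ → (-14,10,6)
river: ρ → (6,14,-10)
river: ρ → (-10,6,10)
closes: descent 1, river 14
min |a| on river = 2

2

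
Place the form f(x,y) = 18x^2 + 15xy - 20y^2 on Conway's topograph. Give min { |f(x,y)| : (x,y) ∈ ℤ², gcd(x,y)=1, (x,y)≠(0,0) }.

river: ρ → (-20,25,13)
river: ρ → (13,27,-18)
river: ρ → (-18,9,22)
river: ρ → (22,35,-5)
river: ρ → (-5,35,22)
river: ρ → (22,9,-18)
river: ρ → (-18,27,13)
river: ρ → (13,25,-20)
river: ρ → (-20,15,18)
river: ρ → (18,21,-17)
river: ρ → (-17,13,22)
river: ρ → (22,31,-8)
river: ρ → (-8,33,18)
river: ρ → (18,39,-2)
river: ρ → (-2,37,37)
river: ρ → (37,37,-2)
river: ρ → (-2,39,18)
river: ρ → (18,33,-8)
river: ρ → (-8,31,22)
river: ρ → (22,13,-17)
river: ρ → (-17,21,18)
river: ρ → (18,15,-20)
closes: descent 0, river 22
min |a| on river = 2

2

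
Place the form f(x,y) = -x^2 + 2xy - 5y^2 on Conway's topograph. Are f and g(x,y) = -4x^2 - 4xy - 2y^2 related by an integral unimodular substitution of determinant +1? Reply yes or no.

D₁ = -16, D₂ = -16
f is negative-definite; reduce −f:
−f: translate: b→0 (≡-2 mod 2), so (1,-2,5)→(1,0,4)
−f: reduced (well bottom): (1,0,4) with a≤c, −a<b≤a
flip sign back: reduced form of f is (-1,0,-4)
g is negative-definite; reduce −g:
−g: flip: (4,4,2)→(2,-4,4)
−g: translate: b→0 (≡-4 mod 4), so (2,-4,4)→(2,0,2)
−g: reduced (well bottom): (2,0,2) with a≤c, −a<b≤a
flip sign back: reduced form of g is (-2,0,-2)
reduced forms (-1, 0, -4) vs (-2, 0, -2) ⇒ inequivalent

no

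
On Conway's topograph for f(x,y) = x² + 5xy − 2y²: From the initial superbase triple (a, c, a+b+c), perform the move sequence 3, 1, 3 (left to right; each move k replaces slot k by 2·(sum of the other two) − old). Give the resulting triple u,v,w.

start (1,-2,4) = (f(1,0),f(0,1),f(1,1))
replace slot 3: 2·(1+(-2)) − 4 = -6 → (1,-2,-6)
replace slot 1: 2·((-2)+(-6)) − 1 = -17 → (-17,-2,-6)
replace slot 3: 2·((-17)+(-2)) − (-6) = -32 → (-17,-2,-32)

-17,-2,-32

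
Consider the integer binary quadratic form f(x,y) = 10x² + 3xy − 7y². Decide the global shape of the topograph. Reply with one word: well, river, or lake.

D = b²−4ac = 3² − 4·10·(-7) = 289
D = 17² is a perfect square ⇒ form factors over ℤ ⇒ lakes

lake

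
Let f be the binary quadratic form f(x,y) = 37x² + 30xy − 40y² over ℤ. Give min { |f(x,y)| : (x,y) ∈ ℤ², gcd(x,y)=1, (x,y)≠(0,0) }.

river: ρ → (-40,50,27)
river: ρ → (27,58,-32)
river: ρ → (-32,70,15)
river: ρ → (15,80,-7)
river: ρ → (-7,74,48)
river: ρ → (48,22,-33)
river: ρ → (-33,44,37)
river: ρ → (37,30,-40)
closes: descent 0, river 8
min |a| on river = 7

7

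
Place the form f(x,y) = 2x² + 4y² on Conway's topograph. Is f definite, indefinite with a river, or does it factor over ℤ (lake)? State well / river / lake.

D = b²−4ac = 0² − 4·2·4 = -32
D < 0 ⇒ definite ⇒ every region one sign ⇒ single well

well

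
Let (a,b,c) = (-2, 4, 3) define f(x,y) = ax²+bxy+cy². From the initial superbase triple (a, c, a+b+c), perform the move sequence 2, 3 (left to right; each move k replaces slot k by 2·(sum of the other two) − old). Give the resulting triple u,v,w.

start (-2,3,5) = (f(1,0),f(0,1),f(1,1))
replace slot 2: 2·((-2)+5) − 3 = 3 → (-2,3,5)
replace slot 3: 2·((-2)+3) − 5 = -3 → (-2,3,-3)

-2,3,-3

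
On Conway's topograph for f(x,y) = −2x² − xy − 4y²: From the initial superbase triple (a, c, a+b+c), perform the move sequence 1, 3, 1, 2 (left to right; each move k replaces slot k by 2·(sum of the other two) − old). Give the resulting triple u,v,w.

start (-2,-4,-7) = (f(1,0),f(0,1),f(1,1))
replace slot 1: 2·((-4)+(-7)) − (-2) = -20 → (-20,-4,-7)
replace slot 3: 2·((-20)+(-4)) − (-7) = -41 → (-20,-4,-41)
replace slot 1: 2·((-4)+(-41)) − (-20) = -70 → (-70,-4,-41)
replace slot 2: 2·((-70)+(-41)) − (-4) = -218 → (-70,-218,-41)

-70,-218,-41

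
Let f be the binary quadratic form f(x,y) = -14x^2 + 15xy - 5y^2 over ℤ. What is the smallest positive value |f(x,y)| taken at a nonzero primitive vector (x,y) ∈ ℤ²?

translate: b→13 (≡-15 mod 28), so (14,-15,5)→(14,13,4)
flip: (14,13,4)→(4,-13,14)
translate: b→3 (≡-13 mod 8), so (4,-13,14)→(4,3,4)
reduced (well bottom): (4,3,4) with a≤c, −a<b≤a
well minimum |f| = |-4| = 4 (negative-definite)

4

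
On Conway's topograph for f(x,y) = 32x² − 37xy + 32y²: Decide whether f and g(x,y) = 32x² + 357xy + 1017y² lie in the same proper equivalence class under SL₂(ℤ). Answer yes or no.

D₁ = -2727, D₂ = -2727
f: translate: b→27 (≡-37 mod 64), so (32,-37,32)→(32,27,27)
f: flip: (32,27,27)→(27,-27,32)
f: translate: b→27 (≡-27 mod 54), so (27,-27,32)→(27,27,32)
f: reduced (well bottom): (27,27,32) with a≤c, −a<b≤a
g: translate: b→-27 (≡357 mod 64), so (32,357,1017)→(32,-27,27)
g: flip: (32,-27,27)→(27,27,32)
g: reduced (well bottom): (27,27,32) with a≤c, −a<b≤a
reduced forms (27, 27, 32) vs (27, 27, 32) ⇒ equivalent

yes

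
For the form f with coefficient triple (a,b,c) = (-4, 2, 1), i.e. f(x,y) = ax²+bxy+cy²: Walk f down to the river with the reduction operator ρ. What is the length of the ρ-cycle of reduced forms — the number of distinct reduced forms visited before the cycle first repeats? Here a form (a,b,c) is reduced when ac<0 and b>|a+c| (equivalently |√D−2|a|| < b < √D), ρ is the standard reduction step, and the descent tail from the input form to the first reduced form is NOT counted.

D = 20, ⌊√D⌋ = 4
descent: ρ → (1,4,-1)  [lands on river]
river: ρ → (-1,4,1)
ρ-cycle length = 2 (tail of 1 descent step not counted)

2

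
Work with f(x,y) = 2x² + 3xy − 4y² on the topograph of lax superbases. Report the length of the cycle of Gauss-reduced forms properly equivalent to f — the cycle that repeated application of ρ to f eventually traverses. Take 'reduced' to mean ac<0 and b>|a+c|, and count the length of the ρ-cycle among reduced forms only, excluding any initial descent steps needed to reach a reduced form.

D = 41, ⌊√D⌋ = 6
river: ρ → (-4,5,1)
river: ρ → (1,5,-4)
river: ρ → (-4,3,2)
river: ρ → (2,5,-2)
river: ρ → (-2,3,4)
river: ρ → (4,5,-1)
river: ρ → (-1,5,4)
river: ρ → (4,3,-2)
river: ρ → (-2,5,2)
river: ρ → (2,3,-4)
ρ-cycle length = 10 (tail of 0 descent steps not counted)

10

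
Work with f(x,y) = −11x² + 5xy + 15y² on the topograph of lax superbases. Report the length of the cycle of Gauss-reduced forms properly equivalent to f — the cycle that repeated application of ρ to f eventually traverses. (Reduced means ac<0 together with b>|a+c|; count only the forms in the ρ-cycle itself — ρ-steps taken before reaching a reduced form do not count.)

D = 685, ⌊√D⌋ = 26
river: ρ → (15,25,-1)
river: ρ → (-1,25,15)
river: ρ → (15,5,-11)
river: ρ → (-11,17,9)
river: ρ → (9,19,-9)
river: ρ → (-9,17,11)
river: ρ → (11,5,-15)
river: ρ → (-15,25,1)
river: ρ → (1,25,-15)
river: ρ → (-15,5,11)
river: ρ → (11,17,-9)
river: ρ → (-9,19,9)
river: ρ → (9,17,-11)
river: ρ → (-11,5,15)
ρ-cycle length = 14 (tail of 0 descent steps not counted)

14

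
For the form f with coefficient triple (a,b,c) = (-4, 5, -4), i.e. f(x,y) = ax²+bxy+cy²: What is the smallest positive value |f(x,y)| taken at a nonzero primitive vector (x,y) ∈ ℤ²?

translate: b→3 (≡-5 mod 8), so (4,-5,4)→(4,3,3)
flip: (4,3,3)→(3,-3,4)
translate: b→3 (≡-3 mod 6), so (3,-3,4)→(3,3,4)
reduced (well bottom): (3,3,4) with a≤c, −a<b≤a
well minimum |f| = |-3| = 3 (negative-definite)

3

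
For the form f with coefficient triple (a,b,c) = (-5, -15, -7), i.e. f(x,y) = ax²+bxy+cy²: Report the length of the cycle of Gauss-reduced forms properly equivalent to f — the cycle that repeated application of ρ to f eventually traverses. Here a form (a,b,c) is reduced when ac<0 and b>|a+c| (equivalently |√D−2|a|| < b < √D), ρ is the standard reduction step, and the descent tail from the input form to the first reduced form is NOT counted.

D = 85, ⌊√D⌋ = 9
descent: ρ → (-7,1,3)
descent: ρ → (3,5,-5)  [lands on river]
river: ρ → (-5,5,3)
river: ρ → (3,7,-3)
river: ρ → (-3,5,5)
river: ρ → (5,5,-3)
river: ρ → (-3,7,3)
ρ-cycle length = 6 (tail of 2 descent steps not counted)

6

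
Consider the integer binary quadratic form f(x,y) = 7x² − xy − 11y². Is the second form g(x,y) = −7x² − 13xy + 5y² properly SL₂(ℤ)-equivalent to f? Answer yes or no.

D₁ = 309, D₂ = 309
river cycle of f (length 6): (7, 13, -5), (-5, 17, 1), (1, 17, -5), (-5, 13, 7), (7, 15, -3), (-3, 15, 7)
river cycle of g (length 6): (5, 13, -7), (-7, 15, 3), (3, 15, -7), (-7, 13, 5), (5, 17, -1), (-1, 17, 5)
cycles differ ⇒ inequivalent

no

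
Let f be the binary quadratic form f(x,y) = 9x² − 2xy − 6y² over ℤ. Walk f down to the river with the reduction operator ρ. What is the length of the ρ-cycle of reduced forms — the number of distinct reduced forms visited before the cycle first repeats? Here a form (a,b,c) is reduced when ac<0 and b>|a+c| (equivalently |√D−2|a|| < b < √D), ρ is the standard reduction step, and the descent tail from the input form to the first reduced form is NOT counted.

D = 220, ⌊√D⌋ = 14
descent: ρ → (-6,14,1)  [lands on river]
river: ρ → (1,14,-6)
river: ρ → (-6,10,5)
river: ρ → (5,10,-6)
ρ-cycle length = 4 (tail of 1 descent step not counted)

4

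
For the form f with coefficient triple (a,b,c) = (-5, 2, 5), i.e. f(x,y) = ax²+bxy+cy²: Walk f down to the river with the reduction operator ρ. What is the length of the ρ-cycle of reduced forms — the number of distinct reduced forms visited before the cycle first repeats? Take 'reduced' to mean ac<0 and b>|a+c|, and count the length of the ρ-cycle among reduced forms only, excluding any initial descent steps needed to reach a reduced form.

D = 104, ⌊√D⌋ = 10
river: ρ → (5,8,-2)
river: ρ → (-2,8,5)
river: ρ → (5,2,-5)
river: ρ → (-5,8,2)
river: ρ → (2,8,-5)
river: ρ → (-5,2,5)
ρ-cycle length = 6 (tail of 0 descent steps not counted)

6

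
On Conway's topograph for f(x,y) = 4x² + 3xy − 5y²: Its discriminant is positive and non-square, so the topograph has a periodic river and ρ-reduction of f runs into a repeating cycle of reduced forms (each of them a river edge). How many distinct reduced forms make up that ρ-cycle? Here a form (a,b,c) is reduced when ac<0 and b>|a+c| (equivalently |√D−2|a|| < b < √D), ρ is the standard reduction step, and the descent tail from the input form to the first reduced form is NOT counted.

D = 89, ⌊√D⌋ = 9
river: ρ → (-5,7,2)
river: ρ → (2,9,-1)
river: ρ → (-1,9,2)
river: ρ → (2,7,-5)
river: ρ → (-5,3,4)
river: ρ → (4,5,-4)
river: ρ → (-4,3,5)
river: ρ → (5,7,-2)
river: ρ → (-2,9,1)
river: ρ → (1,9,-2)
river: ρ → (-2,7,5)
river: ρ → (5,3,-4)
river: ρ → (-4,5,4)
river: ρ → (4,3,-5)
ρ-cycle length = 14 (tail of 0 descent steps not counted)

14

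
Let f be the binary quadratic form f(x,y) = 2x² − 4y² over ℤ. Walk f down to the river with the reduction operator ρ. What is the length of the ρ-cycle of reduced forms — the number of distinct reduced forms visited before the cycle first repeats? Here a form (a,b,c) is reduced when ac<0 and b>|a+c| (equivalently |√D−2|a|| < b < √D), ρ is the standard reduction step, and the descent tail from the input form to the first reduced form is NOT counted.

D = 32, ⌊√D⌋ = 5
descent: ρ → (-4,0,2)
descent: ρ → (2,4,-2)  [lands on river]
river: ρ → (-2,4,2)
ρ-cycle length = 2 (tail of 2 descent steps not counted)

2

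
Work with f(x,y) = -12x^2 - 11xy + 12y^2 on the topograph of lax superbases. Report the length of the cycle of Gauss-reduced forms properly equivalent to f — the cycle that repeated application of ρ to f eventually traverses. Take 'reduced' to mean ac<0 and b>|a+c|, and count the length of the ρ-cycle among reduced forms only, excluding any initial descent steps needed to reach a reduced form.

D = 697, ⌊√D⌋ = 26
descent: ρ → (12,11,-12)  [lands on river]
river: ρ → (-12,13,11)
river: ρ → (11,9,-14)
river: ρ → (-14,19,6)
river: ρ → (6,17,-17)
river: ρ → (-17,17,6)
river: ρ → (6,19,-14)
river: ρ → (-14,9,11)
river: ρ → (11,13,-12)
river: ρ → (-12,11,12)
river: ρ → (12,13,-11)
river: ρ → (-11,9,14)
river: ρ → (14,19,-6)
river: ρ → (-6,17,17)
river: ρ → (17,17,-6)
river: ρ → (-6,19,14)
river: ρ → (14,9,-11)
river: ρ → (-11,13,12)
ρ-cycle length = 18 (tail of 1 descent step not counted)

18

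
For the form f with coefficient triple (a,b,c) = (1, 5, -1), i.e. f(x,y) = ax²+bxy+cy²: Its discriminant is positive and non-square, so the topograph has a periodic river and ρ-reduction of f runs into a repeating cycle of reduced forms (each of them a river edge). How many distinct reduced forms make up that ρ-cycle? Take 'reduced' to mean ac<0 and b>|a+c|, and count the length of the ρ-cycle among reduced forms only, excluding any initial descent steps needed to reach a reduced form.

D = 29, ⌊√D⌋ = 5
river: ρ → (-1,5,1)
river: ρ → (1,5,-1)
ρ-cycle length = 2 (tail of 0 descent steps not counted)

2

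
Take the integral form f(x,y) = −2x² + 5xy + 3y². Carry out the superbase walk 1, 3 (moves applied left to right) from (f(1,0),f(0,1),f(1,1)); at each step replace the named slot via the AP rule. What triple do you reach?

start (-2,3,6) = (f(1,0),f(0,1),f(1,1))
replace slot 1: 2·(3+6) − (-2) = 20 → (20,3,6)
replace slot 3: 2·(20+3) − 6 = 40 → (20,3,40)

20,3,40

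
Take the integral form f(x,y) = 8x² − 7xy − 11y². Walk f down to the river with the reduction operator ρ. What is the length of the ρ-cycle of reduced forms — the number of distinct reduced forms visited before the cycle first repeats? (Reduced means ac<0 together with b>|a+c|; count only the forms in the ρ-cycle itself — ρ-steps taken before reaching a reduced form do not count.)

D = 401, ⌊√D⌋ = 20
descent: ρ → (-11,7,8)  [lands on river]
river: ρ → (8,9,-10)
river: ρ → (-10,11,7)
river: ρ → (7,17,-4)
river: ρ → (-4,15,11)
river: ρ → (11,7,-8)
river: ρ → (-8,9,10)
river: ρ → (10,11,-7)
river: ρ → (-7,17,4)
river: ρ → (4,15,-11)
ρ-cycle length = 10 (tail of 1 descent step not counted)

10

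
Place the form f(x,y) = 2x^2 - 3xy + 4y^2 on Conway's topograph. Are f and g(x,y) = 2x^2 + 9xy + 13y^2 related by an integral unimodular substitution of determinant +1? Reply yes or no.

D₁ = -23, D₂ = -23
f: translate: b→1 (≡-3 mod 4), so (2,-3,4)→(2,1,3)
f: reduced (well bottom): (2,1,3) with a≤c, −a<b≤a
g: translate: b→1 (≡9 mod 4), so (2,9,13)→(2,1,3)
g: reduced (well bottom): (2,1,3) with a≤c, −a<b≤a
reduced forms (2, 1, 3) vs (2, 1, 3) ⇒ equivalent

yes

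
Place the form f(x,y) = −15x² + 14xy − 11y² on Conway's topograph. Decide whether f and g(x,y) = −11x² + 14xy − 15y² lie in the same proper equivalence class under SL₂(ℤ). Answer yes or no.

D₁ = -464, D₂ = -464
f is negative-definite; reduce −f:
−f: flip: (15,-14,11)→(11,14,15)
−f: translate: b→-8 (≡14 mod 22), so (11,14,15)→(11,-8,12)
−f: reduced (well bottom): (11,-8,12) with a≤c, −a<b≤a
flip sign back: reduced form of f is (-11,8,-12)
g is negative-definite; reduce −g:
−g: translate: b→8 (≡-14 mod 22), so (11,-14,15)→(11,8,12)
−g: reduced (well bottom): (11,8,12) with a≤c, −a<b≤a
flip sign back: reduced form of g is (-11,-8,-12)
reduced forms (-11, 8, -12) vs (-11, -8, -12) ⇒ inequivalent

no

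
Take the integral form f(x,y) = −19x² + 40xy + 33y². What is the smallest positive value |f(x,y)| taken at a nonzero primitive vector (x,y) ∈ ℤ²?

river: ρ → (33,26,-26)
river: ρ → (-26,26,33)
river: ρ → (33,40,-19)
river: ρ → (-19,36,37)
river: ρ → (37,38,-18)
river: ρ → (-18,34,41)
river: ρ → (41,48,-11)
river: ρ → (-11,62,6)
river: ρ → (6,58,-31)
river: ρ → (-31,4,33)
river: ρ → (33,62,-2)
river: ρ → (-2,62,33)
river: ρ → (33,4,-31)
river: ρ → (-31,58,6)
river: ρ → (6,62,-11)
river: ρ → (-11,48,41)
river: ρ → (41,34,-18)
river: ρ → (-18,38,37)
river: ρ → (37,36,-19)
river: ρ → (-19,40,33)
closes: descent 0, river 20
min |a| on river = 2

2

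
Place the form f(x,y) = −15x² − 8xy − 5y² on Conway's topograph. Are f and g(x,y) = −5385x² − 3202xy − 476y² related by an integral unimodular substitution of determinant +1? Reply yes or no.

D₁ = -236, D₂ = -236
f is negative-definite; reduce −f:
−f: flip: (15,8,5)→(5,-8,15)
−f: translate: b→2 (≡-8 mod 10), so (5,-8,15)→(5,2,12)
−f: reduced (well bottom): (5,2,12) with a≤c, −a<b≤a
flip sign back: reduced form of f is (-5,-2,-12)
g is negative-definite; reduce −g:
−g: flip: (5385,3202,476)→(476,-3202,5385)
−g: translate: b→-346 (≡-3202 mod 952), so (476,-3202,5385)→(476,-346,63)
−g: flip: (476,-346,63)→(63,346,476)
−g: translate: b→-32 (≡346 mod 126), so (63,346,476)→(63,-32,5)
−g: flip: (63,-32,5)→(5,32,63)
−g: translate: b→2 (≡32 mod 10), so (5,32,63)→(5,2,12)
−g: reduced (well bottom): (5,2,12) with a≤c, −a<b≤a
flip sign back: reduced form of g is (-5,-2,-12)
reduced forms (-5, -2, -12) vs (-5, -2, -12) ⇒ equivalent

yes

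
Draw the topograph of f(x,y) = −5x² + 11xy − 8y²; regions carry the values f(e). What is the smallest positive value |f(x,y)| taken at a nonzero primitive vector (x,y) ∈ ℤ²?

translate: b→-1 (≡-11 mod 10), so (5,-11,8)→(5,-1,2)
flip: (5,-1,2)→(2,1,5)
reduced (well bottom): (2,1,5) with a≤c, −a<b≤a
well minimum |f| = |-2| = 2 (negative-definite)

2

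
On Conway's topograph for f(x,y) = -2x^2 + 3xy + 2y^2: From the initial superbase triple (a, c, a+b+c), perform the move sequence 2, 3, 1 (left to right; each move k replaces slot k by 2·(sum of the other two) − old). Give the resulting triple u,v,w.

start (-2,2,3) = (f(1,0),f(0,1),f(1,1))
replace slot 2: 2·((-2)+3) − 2 = 0 → (-2,0,3)
replace slot 3: 2·((-2)+0) − 3 = -7 → (-2,0,-7)
replace slot 1: 2·(0+(-7)) − (-2) = -12 → (-12,0,-7)

-12,0,-7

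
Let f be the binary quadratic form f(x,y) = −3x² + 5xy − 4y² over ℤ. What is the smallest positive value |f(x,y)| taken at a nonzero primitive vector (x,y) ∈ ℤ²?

translate: b→1 (≡-5 mod 6), so (3,-5,4)→(3,1,2)
flip: (3,1,2)→(2,-1,3)
reduced (well bottom): (2,-1,3) with a≤c, −a<b≤a
well minimum |f| = |-2| = 2 (negative-definite)

2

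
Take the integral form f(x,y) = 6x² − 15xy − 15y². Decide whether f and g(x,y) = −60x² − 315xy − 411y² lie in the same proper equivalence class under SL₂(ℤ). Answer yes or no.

D₁ = 585, D₂ = 585
river cycle of f (length 6): (-15, 15, 6), (6, 21, -6), (-6, 15, 15), (15, 15, -6), (-6, 21, 6), (6, 15, -15)
river cycle of g (length 6): (-6, 15, 15), (15, 15, -6), (-6, 21, 6), (6, 15, -15), (-15, 15, 6), (6, 21, -6)
cycles coincide ⇒ equivalent

yes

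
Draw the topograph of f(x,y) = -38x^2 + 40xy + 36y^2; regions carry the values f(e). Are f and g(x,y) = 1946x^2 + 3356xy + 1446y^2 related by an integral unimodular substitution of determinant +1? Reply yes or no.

D₁ = 7072, D₂ = 7072
river cycle of f (length 14): (36, 32, -42), (-42, 52, 26), (26, 52, -42), (-42, 32, 36), (36, 40, -38), (-38, 36, 38), (38, 40, -36), (-36, 32, 42), (42, 52, -26), (-26, 52, 42), … (4 more)
river cycle of g (length 14): (36, 32, -42), (-42, 52, 26), (26, 52, -42), (-42, 32, 36), (36, 40, -38), (-38, 36, 38), (38, 40, -36), (-36, 32, 42), (42, 52, -26), (-26, 52, 42), … (4 more)
cycles coincide ⇒ equivalent

yes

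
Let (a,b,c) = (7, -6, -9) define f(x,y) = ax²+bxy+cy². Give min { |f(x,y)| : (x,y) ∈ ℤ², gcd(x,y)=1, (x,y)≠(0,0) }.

descent: ρ → (-9,6,7)  [lands on river]
river: ρ → (7,8,-8)
river: ρ → (-8,8,7)
river: ρ → (7,6,-9)
river: ρ → (-9,12,4)
river: ρ → (4,12,-9)
closes: descent 1, river 6
min |a| on river = 4

4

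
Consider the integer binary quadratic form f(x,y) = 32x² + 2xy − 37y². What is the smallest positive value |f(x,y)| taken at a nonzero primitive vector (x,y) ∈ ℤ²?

descent: ρ → (-37,-2,32)
descent: ρ → (32,66,-3)  [lands on river]
river: ρ → (-3,66,32)
river: ρ → (32,62,-7)
river: ρ → (-7,64,23)
river: ρ → (23,28,-43)
river: ρ → (-43,58,8)
river: ρ → (8,54,-57)
river: ρ → (-57,60,5)
river: ρ → (5,60,-57)
river: ρ → (-57,54,8)
river: ρ → (8,58,-43)
river: ρ → (-43,28,23)
river: ρ → (23,64,-7)
river: ρ → (-7,62,32)
closes: descent 2, river 14
min |a| on river = 3

3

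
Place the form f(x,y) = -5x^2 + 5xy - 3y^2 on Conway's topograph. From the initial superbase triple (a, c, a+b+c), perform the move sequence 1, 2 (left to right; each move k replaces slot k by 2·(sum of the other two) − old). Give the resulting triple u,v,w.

start (-5,-3,-3) = (f(1,0),f(0,1),f(1,1))
replace slot 1: 2·((-3)+(-3)) − (-5) = -7 → (-7,-3,-3)
replace slot 2: 2·((-7)+(-3)) − (-3) = -17 → (-7,-17,-3)

-7,-17,-3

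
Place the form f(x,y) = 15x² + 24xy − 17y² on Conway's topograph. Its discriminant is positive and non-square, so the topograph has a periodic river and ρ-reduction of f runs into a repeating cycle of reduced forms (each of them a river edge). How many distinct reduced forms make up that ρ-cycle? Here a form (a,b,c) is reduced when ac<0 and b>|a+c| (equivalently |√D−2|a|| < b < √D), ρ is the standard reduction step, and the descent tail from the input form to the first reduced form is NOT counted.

D = 1596, ⌊√D⌋ = 39
river: ρ → (-17,10,22)
river: ρ → (22,34,-5)
river: ρ → (-5,36,15)
river: ρ → (15,24,-17)
ρ-cycle length = 4 (tail of 0 descent steps not counted)

4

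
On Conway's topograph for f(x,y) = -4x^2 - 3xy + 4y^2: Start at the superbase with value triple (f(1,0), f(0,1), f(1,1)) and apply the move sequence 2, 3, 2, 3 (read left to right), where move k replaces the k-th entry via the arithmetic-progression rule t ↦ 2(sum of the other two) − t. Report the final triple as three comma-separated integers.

start (-4,4,-3) = (f(1,0),f(0,1),f(1,1))
replace slot 2: 2·((-4)+(-3)) − 4 = -18 → (-4,-18,-3)
replace slot 3: 2·((-4)+(-18)) − (-3) = -41 → (-4,-18,-41)
replace slot 2: 2·((-4)+(-41)) − (-18) = -72 → (-4,-72,-41)
replace slot 3: 2·((-4)+(-72)) − (-41) = -111 → (-4,-72,-111)

-4,-72,-111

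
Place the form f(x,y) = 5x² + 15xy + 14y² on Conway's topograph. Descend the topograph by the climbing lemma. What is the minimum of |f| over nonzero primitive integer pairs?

translate: b→5 (≡15 mod 10), so (5,15,14)→(5,5,4)
flip: (5,5,4)→(4,-5,5)
translate: b→3 (≡-5 mod 8), so (4,-5,5)→(4,3,4)
reduced (well bottom): (4,3,4) with a≤c, −a<b≤a
well minimum = a = 4

4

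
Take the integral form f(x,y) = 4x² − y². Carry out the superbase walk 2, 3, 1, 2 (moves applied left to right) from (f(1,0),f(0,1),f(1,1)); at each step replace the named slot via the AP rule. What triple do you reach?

start (4,-1,3) = (f(1,0),f(0,1),f(1,1))
replace slot 2: 2·(4+3) − (-1) = 15 → (4,15,3)
replace slot 3: 2·(4+15) − 3 = 35 → (4,15,35)
replace slot 1: 2·(15+35) − 4 = 96 → (96,15,35)
replace slot 2: 2·(96+35) − 15 = 247 → (96,247,35)

96,247,35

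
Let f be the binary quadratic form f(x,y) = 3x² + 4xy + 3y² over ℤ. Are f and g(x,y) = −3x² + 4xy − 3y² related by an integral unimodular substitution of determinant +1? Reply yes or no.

D₁ = -20, D₂ = -20
f: translate: b→-2 (≡4 mod 6), so (3,4,3)→(3,-2,2)
f: flip: (3,-2,2)→(2,2,3)
f: reduced (well bottom): (2,2,3) with a≤c, −a<b≤a
g is negative-definite; reduce −g:
−g: translate: b→2 (≡-4 mod 6), so (3,-4,3)→(3,2,2)
−g: flip: (3,2,2)→(2,-2,3)
−g: translate: b→2 (≡-2 mod 4), so (2,-2,3)→(2,2,3)
−g: reduced (well bottom): (2,2,3) with a≤c, −a<b≤a
flip sign back: reduced form of g is (-2,-2,-3)
reduced forms (2, 2, 3) vs (-2, -2, -3) ⇒ inequivalent

no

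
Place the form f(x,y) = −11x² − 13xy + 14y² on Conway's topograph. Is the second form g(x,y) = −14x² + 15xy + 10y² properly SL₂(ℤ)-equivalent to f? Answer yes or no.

D₁ = 785, D₂ = 785
river cycle of f (length 10): (14, 13, -11), (-11, 9, 16), (16, 23, -4), (-4, 25, 10), (10, 15, -14), (-14, 13, 11), (11, 9, -16), (-16, 23, 4), (4, 25, -10), (-10, 15, 14)
river cycle of g (length 10): (10, 25, -4), (-4, 23, 16), (16, 9, -11), (-11, 13, 14), (14, 15, -10), (-10, 25, 4), (4, 23, -16), (-16, 9, 11), (11, 13, -14), (-14, 15, 10)
cycles differ ⇒ inequivalent

no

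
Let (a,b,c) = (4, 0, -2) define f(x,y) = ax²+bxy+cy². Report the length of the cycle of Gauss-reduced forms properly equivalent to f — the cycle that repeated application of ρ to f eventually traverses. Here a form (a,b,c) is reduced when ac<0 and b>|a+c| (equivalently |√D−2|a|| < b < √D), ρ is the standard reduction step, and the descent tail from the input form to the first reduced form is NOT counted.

D = 32, ⌊√D⌋ = 5
descent: ρ → (-2,4,2)  [lands on river]
river: ρ → (2,4,-2)
ρ-cycle length = 2 (tail of 1 descent step not counted)

2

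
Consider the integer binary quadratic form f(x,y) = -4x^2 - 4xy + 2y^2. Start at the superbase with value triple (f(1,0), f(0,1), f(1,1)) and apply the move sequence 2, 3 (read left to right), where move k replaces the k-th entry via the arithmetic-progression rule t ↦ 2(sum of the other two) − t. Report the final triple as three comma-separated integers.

start (-4,2,-6) = (f(1,0),f(0,1),f(1,1))
replace slot 2: 2·((-4)+(-6)) − 2 = -22 → (-4,-22,-6)
replace slot 3: 2·((-4)+(-22)) − (-6) = -46 → (-4,-22,-46)

-4,-22,-46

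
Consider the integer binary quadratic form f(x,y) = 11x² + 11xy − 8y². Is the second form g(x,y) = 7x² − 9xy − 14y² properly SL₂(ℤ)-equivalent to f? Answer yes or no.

D₁ = 473, D₂ = 473
river cycle of f (length 4): (-8, 21, 1), (1, 21, -8), (-8, 11, 11), (11, 11, -8)
river cycle of g (length 4): (-14, 9, 7), (7, 19, -4), (-4, 21, 2), (2, 19, -14)
cycles differ ⇒ inequivalent

no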